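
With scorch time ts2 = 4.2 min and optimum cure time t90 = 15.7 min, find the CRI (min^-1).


CRI = 100 / (t90 - ts2)
= 100 / (15.7 - 4.2)
= 100 / 11.5
= 8.7 min^-1

8.7 min^-1


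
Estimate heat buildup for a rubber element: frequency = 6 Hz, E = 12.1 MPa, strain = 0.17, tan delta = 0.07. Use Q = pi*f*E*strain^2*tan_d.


Q = pi * f * E * strain^2 * tan_d
= pi * 6 * 12.1 * 0.17^2 * 0.07
= pi * 6 * 12.1 * 0.0289 * 0.07
= 0.4614

Q = 0.4614


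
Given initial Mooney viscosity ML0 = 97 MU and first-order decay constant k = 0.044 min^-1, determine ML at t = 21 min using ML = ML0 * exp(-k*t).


ML = ML0 * exp(-k * t)
ML = 97 * exp(-0.044 * 21)
ML = 97 * 0.3969
ML = 38.5 MU

38.5 MU


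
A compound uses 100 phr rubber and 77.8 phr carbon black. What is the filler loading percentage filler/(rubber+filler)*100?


Filler % = filler / (rubber + filler) * 100
= 77.8 / (100 + 77.8) * 100
= 77.8 / 177.8 * 100
= 43.76%

43.76%


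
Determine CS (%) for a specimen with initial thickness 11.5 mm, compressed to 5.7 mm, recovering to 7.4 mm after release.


CS = (t0 - recovered) / (t0 - ts) * 100
= (11.5 - 7.4) / (11.5 - 5.7) * 100
= 4.1 / 5.8 * 100
= 70.7%

70.7%


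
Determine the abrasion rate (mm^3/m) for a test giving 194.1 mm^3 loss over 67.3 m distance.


Rate = volume_loss / distance
= 194.1 / 67.3
= 2.884 mm^3/m

2.884 mm^3/m


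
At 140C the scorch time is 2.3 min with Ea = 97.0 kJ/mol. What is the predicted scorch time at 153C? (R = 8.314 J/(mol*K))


Convert temperatures: T1 = 140 + 273.15 = 413.15 K, T2 = 153 + 273.15 = 426.15 K
ts2_new = 2.3 * exp(97000 / 8.314 * (1/426.15 - 1/413.15))
1/T2 - 1/T1 = -7.3837e-05
ts2_new = 0.97 min

0.97 min


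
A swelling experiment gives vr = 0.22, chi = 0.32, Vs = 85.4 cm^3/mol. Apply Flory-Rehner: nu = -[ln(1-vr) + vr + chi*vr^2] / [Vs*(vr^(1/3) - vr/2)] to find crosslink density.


ln(1 - vr) = ln(1 - 0.22) = -0.2485
Numerator = -((-0.2485) + 0.22 + 0.32 * 0.22^2) = 0.0130
Denominator = 85.4 * (0.22^(1/3) - 0.22/2) = 42.1604
nu = 0.0130 / 42.1604 = 3.0771e-04 mol/cm^3

3.0771e-04 mol/cm^3


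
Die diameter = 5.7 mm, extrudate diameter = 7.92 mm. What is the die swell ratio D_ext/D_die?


Die swell ratio = D_extrudate / D_die
= 7.92 / 5.7
= 1.389

Die swell = 1.389


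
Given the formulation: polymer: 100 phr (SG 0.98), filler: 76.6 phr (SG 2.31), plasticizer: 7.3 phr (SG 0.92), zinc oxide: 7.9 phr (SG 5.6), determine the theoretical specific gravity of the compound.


Sum of weights = 191.8
Volume contributions:
  polymer: 100/0.98 = 102.0408
  filler: 76.6/2.31 = 33.1602
  plasticizer: 7.3/0.92 = 7.9348
  zinc oxide: 7.9/5.6 = 1.4107
Sum of volumes = 144.5465
SG = 191.8 / 144.5465 = 1.327

SG = 1.327


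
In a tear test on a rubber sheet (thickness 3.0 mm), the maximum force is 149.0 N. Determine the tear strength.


Tear strength = force / thickness
= 149.0 / 3.0
= 49.67 N/mm

49.67 N/mm


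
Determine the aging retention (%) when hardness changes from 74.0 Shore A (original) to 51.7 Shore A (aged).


Retention = aged / original * 100
= 51.7 / 74.0 * 100
= 69.9%

69.9%


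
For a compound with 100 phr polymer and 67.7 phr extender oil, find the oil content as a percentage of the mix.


Oil % = oil / (100 + oil) * 100
= 67.7 / (100 + 67.7) * 100
= 67.7 / 167.7 * 100
= 40.37%

40.37%


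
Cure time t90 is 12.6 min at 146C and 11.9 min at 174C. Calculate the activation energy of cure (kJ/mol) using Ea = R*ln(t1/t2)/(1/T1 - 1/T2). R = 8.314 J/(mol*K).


T1 = 419.15 K, T2 = 447.15 K
1/T1 - 1/T2 = 1.4939e-04
ln(t1/t2) = ln(12.6/11.9) = 0.0572
Ea = 8.314 * 0.0572 / 1.4939e-04 = 3180.9355 J/mol
Ea = 3.18 kJ/mol

3.18 kJ/mol


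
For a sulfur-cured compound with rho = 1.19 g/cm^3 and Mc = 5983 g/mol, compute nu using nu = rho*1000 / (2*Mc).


nu = rho * 1000 / (2 * Mc)
nu = 1.19 * 1000 / (2 * 5983)
nu = 1190.0 / 11966
nu = 0.0994 mol/L

0.0994 mol/L


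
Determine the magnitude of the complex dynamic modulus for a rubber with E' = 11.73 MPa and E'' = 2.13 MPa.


|E*| = sqrt(E'^2 + E''^2)
= sqrt(11.73^2 + 2.13^2)
= sqrt(137.5929 + 4.5369)
= 11.922 MPa

11.922 MPa


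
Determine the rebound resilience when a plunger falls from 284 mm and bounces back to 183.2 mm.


Resilience = h_rebound / h_drop * 100
= 183.2 / 284 * 100
= 64.5%

64.5%


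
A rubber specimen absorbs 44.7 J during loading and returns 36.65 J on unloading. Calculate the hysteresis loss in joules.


Hysteresis loss = loading - unloading
= 44.7 - 36.65
= 8.05 J

8.05 J


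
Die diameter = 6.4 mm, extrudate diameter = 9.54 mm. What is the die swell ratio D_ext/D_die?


Die swell ratio = D_extrudate / D_die
= 9.54 / 6.4
= 1.491

Die swell = 1.491


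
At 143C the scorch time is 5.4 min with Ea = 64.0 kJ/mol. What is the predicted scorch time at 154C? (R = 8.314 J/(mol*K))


Convert temperatures: T1 = 143 + 273.15 = 416.15 K, T2 = 154 + 273.15 = 427.15 K
ts2_new = 5.4 * exp(64000 / 8.314 * (1/427.15 - 1/416.15))
1/T2 - 1/T1 = -6.1882e-05
ts2_new = 3.35 min

3.35 min


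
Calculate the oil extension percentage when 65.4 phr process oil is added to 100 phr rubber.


Oil % = oil / (100 + oil) * 100
= 65.4 / (100 + 65.4) * 100
= 65.4 / 165.4 * 100
= 39.54%

39.54%


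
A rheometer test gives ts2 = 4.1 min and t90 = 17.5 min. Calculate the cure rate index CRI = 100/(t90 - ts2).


CRI = 100 / (t90 - ts2)
= 100 / (17.5 - 4.1)
= 100 / 13.4
= 7.46 min^-1

7.46 min^-1


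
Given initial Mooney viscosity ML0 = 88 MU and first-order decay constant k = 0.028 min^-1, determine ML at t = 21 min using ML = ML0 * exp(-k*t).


ML = ML0 * exp(-k * t)
ML = 88 * exp(-0.028 * 21)
ML = 88 * 0.5554
ML = 48.88 MU

48.88 MU


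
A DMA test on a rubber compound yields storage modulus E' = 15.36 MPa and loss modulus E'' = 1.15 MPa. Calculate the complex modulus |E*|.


|E*| = sqrt(E'^2 + E''^2)
= sqrt(15.36^2 + 1.15^2)
= sqrt(235.9296 + 1.3225)
= 15.403 MPa

15.403 MPa


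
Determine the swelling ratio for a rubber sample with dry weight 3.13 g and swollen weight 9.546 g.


Q = W_swollen / W_dry
Q = 9.546 / 3.13
Q = 3.05

Q = 3.05


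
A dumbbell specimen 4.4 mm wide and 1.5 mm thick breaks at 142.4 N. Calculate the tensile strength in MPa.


Area = width * thickness = 4.4 * 1.5 = 6.6 mm^2
TS = force / area = 142.4 / 6.6 = 21.58 MPa

21.58 MPa


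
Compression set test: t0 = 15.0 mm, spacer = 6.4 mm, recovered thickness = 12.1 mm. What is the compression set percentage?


CS = (t0 - recovered) / (t0 - ts) * 100
= (15.0 - 12.1) / (15.0 - 6.4) * 100
= 2.9 / 8.6 * 100
= 33.7%

33.7%


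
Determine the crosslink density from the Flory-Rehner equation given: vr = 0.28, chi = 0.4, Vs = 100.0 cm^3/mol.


ln(1 - vr) = ln(1 - 0.28) = -0.3285
Numerator = -((-0.3285) + 0.28 + 0.4 * 0.28^2) = 0.0171
Denominator = 100.0 * (0.28^(1/3) - 0.28/2) = 51.4213
nu = 0.0171 / 51.4213 = 3.3340e-04 mol/cm^3

3.3340e-04 mol/cm^3


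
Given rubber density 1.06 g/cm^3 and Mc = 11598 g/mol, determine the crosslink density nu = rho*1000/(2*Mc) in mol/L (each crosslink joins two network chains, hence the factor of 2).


nu = rho * 1000 / (2 * Mc)
nu = 1.06 * 1000 / (2 * 11598)
nu = 1060.0 / 23196
nu = 0.0457 mol/L

0.0457 mol/L


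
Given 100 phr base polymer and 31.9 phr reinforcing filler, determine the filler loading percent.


Filler % = filler / (rubber + filler) * 100
= 31.9 / (100 + 31.9) * 100
= 31.9 / 131.9 * 100
= 24.18%

24.18%


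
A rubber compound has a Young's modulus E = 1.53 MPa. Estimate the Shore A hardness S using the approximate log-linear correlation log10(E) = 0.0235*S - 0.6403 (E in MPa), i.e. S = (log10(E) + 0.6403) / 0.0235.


log10(E) = 0.0235*S - 0.6403  =>  S = (log10(E) + 0.6403) / 0.0235
log10(1.53) = 0.184691
S = (0.184691 + 0.6403) / 0.0235 = 0.824991 / 0.0235
S = 35.1

Shore A = 35.1


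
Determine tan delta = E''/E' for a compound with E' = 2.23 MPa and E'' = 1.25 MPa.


tan delta = E'' / E'
= 1.25 / 2.23
= 0.5605

tan delta = 0.5605


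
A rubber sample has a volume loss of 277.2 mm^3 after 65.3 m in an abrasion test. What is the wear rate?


Rate = volume_loss / distance
= 277.2 / 65.3
= 4.245 mm^3/m

4.245 mm^3/m


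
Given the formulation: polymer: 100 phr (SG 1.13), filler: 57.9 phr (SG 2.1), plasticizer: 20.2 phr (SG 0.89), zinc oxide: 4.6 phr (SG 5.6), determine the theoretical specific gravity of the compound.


Sum of weights = 182.7
Volume contributions:
  polymer: 100/1.13 = 88.4956
  filler: 57.9/2.1 = 27.5714
  plasticizer: 20.2/0.89 = 22.6966
  zinc oxide: 4.6/5.6 = 0.8214
Sum of volumes = 139.5851
SG = 182.7 / 139.5851 = 1.309

SG = 1.309


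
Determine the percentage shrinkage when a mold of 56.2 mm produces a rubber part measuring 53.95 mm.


Shrinkage = (mold - part) / mold * 100
= (56.2 - 53.95) / 56.2 * 100
= 2.25 / 56.2 * 100
= 4.0%

4.0%


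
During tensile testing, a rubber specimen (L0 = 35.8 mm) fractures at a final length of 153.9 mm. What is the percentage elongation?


Elongation = (Lf - L0) / L0 * 100
= (153.9 - 35.8) / 35.8 * 100
= 118.1 / 35.8 * 100
= 329.9%

329.9%


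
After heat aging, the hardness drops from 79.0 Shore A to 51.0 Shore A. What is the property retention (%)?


Retention = aged / original * 100
= 51.0 / 79.0 * 100
= 64.6%

64.6%


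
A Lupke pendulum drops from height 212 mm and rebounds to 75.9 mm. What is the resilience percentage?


Resilience = h_rebound / h_drop * 100
= 75.9 / 212 * 100
= 35.8%

35.8%


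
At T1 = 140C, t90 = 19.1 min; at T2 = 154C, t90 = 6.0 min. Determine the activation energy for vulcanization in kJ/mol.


T1 = 413.15 K, T2 = 427.15 K
1/T1 - 1/T2 = 7.9330e-05
ln(t1/t2) = ln(19.1/6.0) = 1.1579
Ea = 8.314 * 1.1579 / 7.9330e-05 = 121353.4235 J/mol
Ea = 121.35 kJ/mol

121.35 kJ/mol


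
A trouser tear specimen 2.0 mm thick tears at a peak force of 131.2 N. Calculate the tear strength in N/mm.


Tear strength = force / thickness
= 131.2 / 2.0
= 65.6 N/mm

65.6 N/mm


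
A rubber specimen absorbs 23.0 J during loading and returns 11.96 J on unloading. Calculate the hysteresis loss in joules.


Hysteresis loss = loading - unloading
= 23.0 - 11.96
= 11.04 J

11.04 J


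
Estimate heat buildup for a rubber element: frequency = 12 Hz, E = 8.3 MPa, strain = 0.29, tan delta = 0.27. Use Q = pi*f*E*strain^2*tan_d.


Q = pi * f * E * strain^2 * tan_d
= pi * 12 * 8.3 * 0.29^2 * 0.27
= pi * 12 * 8.3 * 0.0841 * 0.27
= 7.1051

Q = 7.1051


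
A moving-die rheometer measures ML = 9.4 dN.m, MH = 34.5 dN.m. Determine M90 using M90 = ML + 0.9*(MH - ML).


M90 = ML + 0.9 * (MH - ML)
M90 = 9.4 + 0.9 * (34.5 - 9.4)
M90 = 9.4 + 0.9 * 25.1
M90 = 31.99 dN.m

31.99 dN.m


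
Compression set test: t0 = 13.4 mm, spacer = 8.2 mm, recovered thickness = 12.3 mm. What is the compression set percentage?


CS = (t0 - recovered) / (t0 - ts) * 100
= (13.4 - 12.3) / (13.4 - 8.2) * 100
= 1.1 / 5.2 * 100
= 21.2%

21.2%


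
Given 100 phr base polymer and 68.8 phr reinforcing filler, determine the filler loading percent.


Filler % = filler / (rubber + filler) * 100
= 68.8 / (100 + 68.8) * 100
= 68.8 / 168.8 * 100
= 40.76%

40.76%


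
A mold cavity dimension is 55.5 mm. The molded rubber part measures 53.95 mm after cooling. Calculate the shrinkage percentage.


Shrinkage = (mold - part) / mold * 100
= (55.5 - 53.95) / 55.5 * 100
= 1.55 / 55.5 * 100
= 2.79%

2.79%


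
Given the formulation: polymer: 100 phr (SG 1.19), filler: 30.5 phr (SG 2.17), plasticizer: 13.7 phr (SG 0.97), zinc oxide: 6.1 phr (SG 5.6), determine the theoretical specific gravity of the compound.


Sum of weights = 150.3
Volume contributions:
  polymer: 100/1.19 = 84.0336
  filler: 30.5/2.17 = 14.0553
  plasticizer: 13.7/0.97 = 14.1237
  zinc oxide: 6.1/5.6 = 1.0893
Sum of volumes = 113.3019
SG = 150.3 / 113.3019 = 1.327

SG = 1.327


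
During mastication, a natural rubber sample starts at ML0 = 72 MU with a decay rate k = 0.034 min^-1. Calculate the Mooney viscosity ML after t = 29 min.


ML = ML0 * exp(-k * t)
ML = 72 * exp(-0.034 * 29)
ML = 72 * 0.3731
ML = 26.86 MU

26.86 MU


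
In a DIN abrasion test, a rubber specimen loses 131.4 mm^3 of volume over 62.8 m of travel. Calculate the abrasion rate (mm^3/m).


Rate = volume_loss / distance
= 131.4 / 62.8
= 2.092 mm^3/m

2.092 mm^3/m


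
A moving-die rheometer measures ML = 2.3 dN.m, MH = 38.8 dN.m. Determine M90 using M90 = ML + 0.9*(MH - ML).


M90 = ML + 0.9 * (MH - ML)
M90 = 2.3 + 0.9 * (38.8 - 2.3)
M90 = 2.3 + 0.9 * 36.5
M90 = 35.15 dN.m

35.15 dN.m


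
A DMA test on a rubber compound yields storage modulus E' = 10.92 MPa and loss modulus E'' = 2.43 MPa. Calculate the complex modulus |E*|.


|E*| = sqrt(E'^2 + E''^2)
= sqrt(10.92^2 + 2.43^2)
= sqrt(119.2464 + 5.9049)
= 11.187 MPa

11.187 MPa


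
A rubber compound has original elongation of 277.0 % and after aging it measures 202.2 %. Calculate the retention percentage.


Retention = aged / original * 100
= 202.2 / 277.0 * 100
= 73.0%

73.0%


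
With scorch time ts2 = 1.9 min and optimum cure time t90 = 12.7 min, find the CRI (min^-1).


CRI = 100 / (t90 - ts2)
= 100 / (12.7 - 1.9)
= 100 / 10.8
= 9.26 min^-1

9.26 min^-1


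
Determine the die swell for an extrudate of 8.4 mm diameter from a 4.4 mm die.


Die swell ratio = D_extrudate / D_die
= 8.4 / 4.4
= 1.909

Die swell = 1.909


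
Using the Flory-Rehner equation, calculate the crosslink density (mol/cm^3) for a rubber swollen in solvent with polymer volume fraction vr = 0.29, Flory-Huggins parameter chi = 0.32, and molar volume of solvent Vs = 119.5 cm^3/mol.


ln(1 - vr) = ln(1 - 0.29) = -0.3425
Numerator = -((-0.3425) + 0.29 + 0.32 * 0.29^2) = 0.0256
Denominator = 119.5 * (0.29^(1/3) - 0.29/2) = 61.7708
nu = 0.0256 / 61.7708 = 4.1408e-04 mol/cm^3

4.1408e-04 mol/cm^3


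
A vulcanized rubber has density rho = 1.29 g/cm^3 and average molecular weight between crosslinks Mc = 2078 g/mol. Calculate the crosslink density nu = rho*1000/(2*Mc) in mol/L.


nu = rho * 1000 / (2 * Mc)
nu = 1.29 * 1000 / (2 * 2078)
nu = 1290.0 / 4156
nu = 0.3104 mol/L

0.3104 mol/L


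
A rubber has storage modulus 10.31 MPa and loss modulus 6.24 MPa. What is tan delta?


tan delta = E'' / E'
= 6.24 / 10.31
= 0.6052

tan delta = 0.6052


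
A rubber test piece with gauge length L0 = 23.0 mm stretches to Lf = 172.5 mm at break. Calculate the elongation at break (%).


Elongation = (Lf - L0) / L0 * 100
= (172.5 - 23.0) / 23.0 * 100
= 149.5 / 23.0 * 100
= 650.0%

650.0%


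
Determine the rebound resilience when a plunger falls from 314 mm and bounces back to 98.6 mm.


Resilience = h_rebound / h_drop * 100
= 98.6 / 314 * 100
= 31.4%

31.4%


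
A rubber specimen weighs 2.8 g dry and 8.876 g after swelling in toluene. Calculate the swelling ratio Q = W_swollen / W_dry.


Q = W_swollen / W_dry
Q = 8.876 / 2.8
Q = 3.17

Q = 3.17


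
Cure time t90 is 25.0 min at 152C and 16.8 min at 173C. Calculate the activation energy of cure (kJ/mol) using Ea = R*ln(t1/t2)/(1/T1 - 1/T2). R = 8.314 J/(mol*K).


T1 = 425.15 K, T2 = 446.15 K
1/T1 - 1/T2 = 1.1071e-04
ln(t1/t2) = ln(25.0/16.8) = 0.3975
Ea = 8.314 * 0.3975 / 1.1071e-04 = 29850.2240 J/mol
Ea = 29.85 kJ/mol

29.85 kJ/mol


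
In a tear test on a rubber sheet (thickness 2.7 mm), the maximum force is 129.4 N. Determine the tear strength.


Tear strength = force / thickness
= 129.4 / 2.7
= 47.93 N/mm

47.93 N/mm


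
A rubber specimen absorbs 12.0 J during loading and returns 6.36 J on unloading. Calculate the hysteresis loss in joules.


Hysteresis loss = loading - unloading
= 12.0 - 6.36
= 5.64 J

5.64 J


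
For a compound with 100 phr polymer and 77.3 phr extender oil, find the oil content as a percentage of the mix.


Oil % = oil / (100 + oil) * 100
= 77.3 / (100 + 77.3) * 100
= 77.3 / 177.3 * 100
= 43.6%

43.6%


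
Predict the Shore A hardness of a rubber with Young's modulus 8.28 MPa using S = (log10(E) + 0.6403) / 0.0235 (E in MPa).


log10(E) = 0.0235*S - 0.6403  =>  S = (log10(E) + 0.6403) / 0.0235
log10(8.28) = 0.918030
S = (0.918030 + 0.6403) / 0.0235 = 1.558330 / 0.0235
S = 66.3

Shore A = 66.3


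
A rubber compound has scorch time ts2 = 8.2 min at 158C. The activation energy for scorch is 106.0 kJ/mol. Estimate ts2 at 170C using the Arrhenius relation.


Convert temperatures: T1 = 158 + 273.15 = 431.15 K, T2 = 170 + 273.15 = 443.15 K
ts2_new = 8.2 * exp(106000 / 8.314 * (1/443.15 - 1/431.15))
1/T2 - 1/T1 = -6.2806e-05
ts2_new = 3.68 min

3.68 min


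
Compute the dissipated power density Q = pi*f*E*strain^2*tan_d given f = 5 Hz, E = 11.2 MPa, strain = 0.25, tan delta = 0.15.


Q = pi * f * E * strain^2 * tan_d
= pi * 5 * 11.2 * 0.25^2 * 0.15
= pi * 5 * 11.2 * 0.0625 * 0.15
= 1.6493

Q = 1.6493


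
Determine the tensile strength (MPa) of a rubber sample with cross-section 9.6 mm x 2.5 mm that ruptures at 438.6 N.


Area = width * thickness = 9.6 * 2.5 = 24.0 mm^2
TS = force / area = 438.6 / 24.0 = 18.28 MPa

18.28 MPa


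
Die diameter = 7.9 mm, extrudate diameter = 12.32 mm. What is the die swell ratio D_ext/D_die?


Die swell ratio = D_extrudate / D_die
= 12.32 / 7.9
= 1.559

Die swell = 1.559


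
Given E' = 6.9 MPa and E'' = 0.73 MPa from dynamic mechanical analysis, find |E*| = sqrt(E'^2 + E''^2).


|E*| = sqrt(E'^2 + E''^2)
= sqrt(6.9^2 + 0.73^2)
= sqrt(47.6100 + 0.5329)
= 6.939 MPa

6.939 MPa


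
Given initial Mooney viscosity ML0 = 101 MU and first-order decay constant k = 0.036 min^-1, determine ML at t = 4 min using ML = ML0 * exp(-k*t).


ML = ML0 * exp(-k * t)
ML = 101 * exp(-0.036 * 4)
ML = 101 * 0.8659
ML = 87.45 MU

87.45 MU


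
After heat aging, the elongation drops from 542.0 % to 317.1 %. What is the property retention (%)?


Retention = aged / original * 100
= 317.1 / 542.0 * 100
= 58.5%

58.5%


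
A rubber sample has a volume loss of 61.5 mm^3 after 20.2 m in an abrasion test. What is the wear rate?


Rate = volume_loss / distance
= 61.5 / 20.2
= 3.045 mm^3/m

3.045 mm^3/m


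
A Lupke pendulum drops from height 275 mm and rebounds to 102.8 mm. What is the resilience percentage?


Resilience = h_rebound / h_drop * 100
= 102.8 / 275 * 100
= 37.4%

37.4%


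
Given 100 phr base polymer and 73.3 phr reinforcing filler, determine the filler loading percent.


Filler % = filler / (rubber + filler) * 100
= 73.3 / (100 + 73.3) * 100
= 73.3 / 173.3 * 100
= 42.3%

42.3%


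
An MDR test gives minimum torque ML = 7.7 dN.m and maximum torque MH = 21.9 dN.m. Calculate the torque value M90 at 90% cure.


M90 = ML + 0.9 * (MH - ML)
M90 = 7.7 + 0.9 * (21.9 - 7.7)
M90 = 7.7 + 0.9 * 14.2
M90 = 20.48 dN.m

20.48 dN.m


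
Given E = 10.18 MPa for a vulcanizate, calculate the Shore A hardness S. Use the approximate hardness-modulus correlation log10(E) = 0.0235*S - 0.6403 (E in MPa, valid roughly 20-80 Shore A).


log10(E) = 0.0235*S - 0.6403  =>  S = (log10(E) + 0.6403) / 0.0235
log10(10.18) = 1.007748
S = (1.007748 + 0.6403) / 0.0235 = 1.648048 / 0.0235
S = 70.1

Shore A = 70.1


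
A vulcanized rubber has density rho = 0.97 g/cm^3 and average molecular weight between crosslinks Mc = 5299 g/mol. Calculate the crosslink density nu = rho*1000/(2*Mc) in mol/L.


nu = rho * 1000 / (2 * Mc)
nu = 0.97 * 1000 / (2 * 5299)
nu = 970.0 / 10598
nu = 0.0915 mol/L

0.0915 mol/L


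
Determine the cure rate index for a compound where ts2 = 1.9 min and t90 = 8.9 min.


CRI = 100 / (t90 - ts2)
= 100 / (8.9 - 1.9)
= 100 / 7.0
= 14.29 min^-1

14.29 min^-1


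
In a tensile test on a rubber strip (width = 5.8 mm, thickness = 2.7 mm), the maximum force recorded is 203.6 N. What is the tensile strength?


Area = width * thickness = 5.8 * 2.7 = 15.66 mm^2
TS = force / area = 203.6 / 15.66 = 13.0 MPa

13.0 MPa


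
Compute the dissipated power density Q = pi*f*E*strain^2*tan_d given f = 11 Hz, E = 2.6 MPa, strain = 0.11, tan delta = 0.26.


Q = pi * f * E * strain^2 * tan_d
= pi * 11 * 2.6 * 0.11^2 * 0.26
= pi * 11 * 2.6 * 0.0121 * 0.26
= 0.2827

Q = 0.2827


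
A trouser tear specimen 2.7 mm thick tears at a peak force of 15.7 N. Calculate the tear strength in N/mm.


Tear strength = force / thickness
= 15.7 / 2.7
= 5.81 N/mm

5.81 N/mm


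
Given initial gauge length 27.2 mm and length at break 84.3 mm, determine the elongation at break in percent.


Elongation = (Lf - L0) / L0 * 100
= (84.3 - 27.2) / 27.2 * 100
= 57.1 / 27.2 * 100
= 209.9%

209.9%


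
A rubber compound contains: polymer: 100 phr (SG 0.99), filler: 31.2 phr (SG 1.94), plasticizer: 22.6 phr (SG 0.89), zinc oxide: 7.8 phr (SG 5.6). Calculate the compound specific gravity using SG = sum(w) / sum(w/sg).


Sum of weights = 161.6
Volume contributions:
  polymer: 100/0.99 = 101.0101
  filler: 31.2/1.94 = 16.0825
  plasticizer: 22.6/0.89 = 25.3933
  zinc oxide: 7.8/5.6 = 1.3929
Sum of volumes = 143.8787
SG = 161.6 / 143.8787 = 1.123

SG = 1.123


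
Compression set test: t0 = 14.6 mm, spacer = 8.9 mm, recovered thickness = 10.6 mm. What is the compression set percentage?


CS = (t0 - recovered) / (t0 - ts) * 100
= (14.6 - 10.6) / (14.6 - 8.9) * 100
= 4.0 / 5.7 * 100
= 70.2%

70.2%


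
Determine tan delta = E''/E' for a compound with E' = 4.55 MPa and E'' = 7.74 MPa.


tan delta = E'' / E'
= 7.74 / 4.55
= 1.7011

tan delta = 1.7011


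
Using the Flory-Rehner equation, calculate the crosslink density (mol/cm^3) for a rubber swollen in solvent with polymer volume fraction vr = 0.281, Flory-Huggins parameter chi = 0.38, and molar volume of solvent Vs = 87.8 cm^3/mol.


ln(1 - vr) = ln(1 - 0.281) = -0.3299
Numerator = -((-0.3299) + 0.281 + 0.38 * 0.281^2) = 0.0189
Denominator = 87.8 * (0.281^(1/3) - 0.281/2) = 45.1723
nu = 0.0189 / 45.1723 = 4.1815e-04 mol/cm^3

4.1815e-04 mol/cm^3


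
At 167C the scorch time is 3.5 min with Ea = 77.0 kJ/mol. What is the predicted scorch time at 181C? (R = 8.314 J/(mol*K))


Convert temperatures: T1 = 167 + 273.15 = 440.15 K, T2 = 181 + 273.15 = 454.15 K
ts2_new = 3.5 * exp(77000 / 8.314 * (1/454.15 - 1/440.15))
1/T2 - 1/T1 = -7.0037e-05
ts2_new = 1.83 min

1.83 min


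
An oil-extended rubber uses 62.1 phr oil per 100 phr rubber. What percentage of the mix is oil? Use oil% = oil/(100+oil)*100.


Oil % = oil / (100 + oil) * 100
= 62.1 / (100 + 62.1) * 100
= 62.1 / 162.1 * 100
= 38.31%

38.31%


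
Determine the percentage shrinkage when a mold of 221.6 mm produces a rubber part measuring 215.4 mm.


Shrinkage = (mold - part) / mold * 100
= (221.6 - 215.4) / 221.6 * 100
= 6.2 / 221.6 * 100
= 2.8%

2.8%


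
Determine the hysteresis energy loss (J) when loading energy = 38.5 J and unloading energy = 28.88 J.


Hysteresis loss = loading - unloading
= 38.5 - 28.88
= 9.62 J

9.62 J


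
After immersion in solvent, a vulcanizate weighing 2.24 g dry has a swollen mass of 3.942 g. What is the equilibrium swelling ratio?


Q = W_swollen / W_dry
Q = 3.942 / 2.24
Q = 1.76

Q = 1.76


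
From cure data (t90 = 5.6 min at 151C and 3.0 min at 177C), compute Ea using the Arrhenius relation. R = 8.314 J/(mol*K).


T1 = 424.15 K, T2 = 450.15 K
1/T1 - 1/T2 = 1.3617e-04
ln(t1/t2) = ln(5.6/3.0) = 0.6242
Ea = 8.314 * 0.6242 / 1.3617e-04 = 38107.0536 J/mol
Ea = 38.11 kJ/mol

38.11 kJ/mol


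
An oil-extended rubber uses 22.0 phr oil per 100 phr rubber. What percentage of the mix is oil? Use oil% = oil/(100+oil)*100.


Oil % = oil / (100 + oil) * 100
= 22.0 / (100 + 22.0) * 100
= 22.0 / 122.0 * 100
= 18.03%

18.03%


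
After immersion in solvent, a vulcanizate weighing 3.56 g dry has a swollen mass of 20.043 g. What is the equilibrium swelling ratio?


Q = W_swollen / W_dry
Q = 20.043 / 3.56
Q = 5.63

Q = 5.63


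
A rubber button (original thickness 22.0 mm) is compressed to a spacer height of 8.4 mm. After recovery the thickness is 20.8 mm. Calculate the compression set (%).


CS = (t0 - recovered) / (t0 - ts) * 100
= (22.0 - 20.8) / (22.0 - 8.4) * 100
= 1.2 / 13.6 * 100
= 8.8%

8.8%


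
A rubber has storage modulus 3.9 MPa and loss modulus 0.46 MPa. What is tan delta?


tan delta = E'' / E'
= 0.46 / 3.9
= 0.1179

tan delta = 0.1179


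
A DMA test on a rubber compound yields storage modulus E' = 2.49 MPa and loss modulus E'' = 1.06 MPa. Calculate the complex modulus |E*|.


|E*| = sqrt(E'^2 + E''^2)
= sqrt(2.49^2 + 1.06^2)
= sqrt(6.2001 + 1.1236)
= 2.706 MPa

2.706 MPa


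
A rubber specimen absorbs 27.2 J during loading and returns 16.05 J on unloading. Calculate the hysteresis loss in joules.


Hysteresis loss = loading - unloading
= 27.2 - 16.05
= 11.15 J

11.15 J


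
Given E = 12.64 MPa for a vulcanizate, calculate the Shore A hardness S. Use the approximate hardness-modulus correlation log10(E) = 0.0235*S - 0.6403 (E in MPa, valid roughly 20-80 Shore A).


log10(E) = 0.0235*S - 0.6403  =>  S = (log10(E) + 0.6403) / 0.0235
log10(12.64) = 1.101747
S = (1.101747 + 0.6403) / 0.0235 = 1.742047 / 0.0235
S = 74.1

Shore A = 74.1


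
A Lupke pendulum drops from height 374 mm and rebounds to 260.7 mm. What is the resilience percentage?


Resilience = h_rebound / h_drop * 100
= 260.7 / 374 * 100
= 69.7%

69.7%


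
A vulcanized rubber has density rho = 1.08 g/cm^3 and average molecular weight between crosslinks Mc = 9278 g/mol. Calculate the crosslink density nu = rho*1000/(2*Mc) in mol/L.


nu = rho * 1000 / (2 * Mc)
nu = 1.08 * 1000 / (2 * 9278)
nu = 1080.0 / 18556
nu = 0.0582 mol/L

0.0582 mol/L


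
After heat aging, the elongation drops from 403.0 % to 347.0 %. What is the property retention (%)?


Retention = aged / original * 100
= 347.0 / 403.0 * 100
= 86.1%

86.1%


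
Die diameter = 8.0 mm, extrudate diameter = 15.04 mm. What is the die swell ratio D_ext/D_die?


Die swell ratio = D_extrudate / D_die
= 15.04 / 8.0
= 1.88

Die swell = 1.88


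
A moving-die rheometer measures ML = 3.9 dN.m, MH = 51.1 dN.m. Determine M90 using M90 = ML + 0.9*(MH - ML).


M90 = ML + 0.9 * (MH - ML)
M90 = 3.9 + 0.9 * (51.1 - 3.9)
M90 = 3.9 + 0.9 * 47.2
M90 = 46.38 dN.m

46.38 dN.m


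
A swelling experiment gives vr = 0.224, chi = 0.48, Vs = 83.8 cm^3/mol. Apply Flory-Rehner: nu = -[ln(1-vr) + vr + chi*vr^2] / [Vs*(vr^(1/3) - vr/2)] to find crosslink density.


ln(1 - vr) = ln(1 - 0.224) = -0.2536
Numerator = -((-0.2536) + 0.224 + 0.48 * 0.224^2) = 0.0055
Denominator = 83.8 * (0.224^(1/3) - 0.224/2) = 41.5076
nu = 0.0055 / 41.5076 = 1.3295e-04 mol/cm^3

1.3295e-04 mol/cm^3


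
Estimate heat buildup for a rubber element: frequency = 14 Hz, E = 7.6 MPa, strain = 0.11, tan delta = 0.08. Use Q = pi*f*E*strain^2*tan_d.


Q = pi * f * E * strain^2 * tan_d
= pi * 14 * 7.6 * 0.11^2 * 0.08
= pi * 14 * 7.6 * 0.0121 * 0.08
= 0.3236

Q = 0.3236


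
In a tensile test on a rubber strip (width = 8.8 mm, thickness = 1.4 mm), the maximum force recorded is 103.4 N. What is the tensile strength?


Area = width * thickness = 8.8 * 1.4 = 12.32 mm^2
TS = force / area = 103.4 / 12.32 = 8.39 MPa

8.39 MPa


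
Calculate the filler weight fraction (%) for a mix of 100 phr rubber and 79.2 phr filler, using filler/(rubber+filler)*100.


Filler % = filler / (rubber + filler) * 100
= 79.2 / (100 + 79.2) * 100
= 79.2 / 179.2 * 100
= 44.2%

44.2%


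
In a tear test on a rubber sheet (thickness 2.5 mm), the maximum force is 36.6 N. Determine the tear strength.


Tear strength = force / thickness
= 36.6 / 2.5
= 14.64 N/mm

14.64 N/mm


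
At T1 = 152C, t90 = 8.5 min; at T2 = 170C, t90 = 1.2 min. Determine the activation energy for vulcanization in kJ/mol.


T1 = 425.15 K, T2 = 443.15 K
1/T1 - 1/T2 = 9.5539e-05
ln(t1/t2) = ln(8.5/1.2) = 1.9577
Ea = 8.314 * 1.9577 / 9.5539e-05 = 170367.3971 J/mol
Ea = 170.37 kJ/mol

170.37 kJ/mol


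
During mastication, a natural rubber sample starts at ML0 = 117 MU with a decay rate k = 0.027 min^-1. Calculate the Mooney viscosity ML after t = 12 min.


ML = ML0 * exp(-k * t)
ML = 117 * exp(-0.027 * 12)
ML = 117 * 0.7233
ML = 84.62 MU

84.62 MU


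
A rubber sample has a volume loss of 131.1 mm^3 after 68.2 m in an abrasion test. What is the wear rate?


Rate = volume_loss / distance
= 131.1 / 68.2
= 1.922 mm^3/m

1.922 mm^3/m


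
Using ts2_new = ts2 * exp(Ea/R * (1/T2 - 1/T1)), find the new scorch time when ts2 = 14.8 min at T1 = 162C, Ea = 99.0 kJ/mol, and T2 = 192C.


Convert temperatures: T1 = 162 + 273.15 = 435.15 K, T2 = 192 + 273.15 = 465.15 K
ts2_new = 14.8 * exp(99000 / 8.314 * (1/465.15 - 1/435.15))
1/T2 - 1/T1 = -1.4821e-04
ts2_new = 2.53 min

2.53 min


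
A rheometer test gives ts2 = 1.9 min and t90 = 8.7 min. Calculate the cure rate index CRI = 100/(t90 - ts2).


CRI = 100 / (t90 - ts2)
= 100 / (8.7 - 1.9)
= 100 / 6.8
= 14.71 min^-1

14.71 min^-1


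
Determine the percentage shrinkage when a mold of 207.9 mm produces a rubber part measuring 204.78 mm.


Shrinkage = (mold - part) / mold * 100
= (207.9 - 204.78) / 207.9 * 100
= 3.12 / 207.9 * 100
= 1.5%

1.5%


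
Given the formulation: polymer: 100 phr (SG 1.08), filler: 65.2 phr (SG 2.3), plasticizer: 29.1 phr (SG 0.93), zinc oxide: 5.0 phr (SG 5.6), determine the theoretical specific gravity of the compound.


Sum of weights = 199.3
Volume contributions:
  polymer: 100/1.08 = 92.5926
  filler: 65.2/2.3 = 28.3478
  plasticizer: 29.1/0.93 = 31.2903
  zinc oxide: 5.0/5.6 = 0.8929
Sum of volumes = 153.1236
SG = 199.3 / 153.1236 = 1.302

SG = 1.302


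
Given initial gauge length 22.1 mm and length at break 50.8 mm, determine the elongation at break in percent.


Elongation = (Lf - L0) / L0 * 100
= (50.8 - 22.1) / 22.1 * 100
= 28.7 / 22.1 * 100
= 129.9%

129.9%


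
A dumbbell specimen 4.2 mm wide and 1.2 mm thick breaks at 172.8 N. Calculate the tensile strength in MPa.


Area = width * thickness = 4.2 * 1.2 = 5.04 mm^2
TS = force / area = 172.8 / 5.04 = 34.29 MPa

34.29 MPa


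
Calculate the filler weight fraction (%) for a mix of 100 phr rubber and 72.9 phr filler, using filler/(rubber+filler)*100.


Filler % = filler / (rubber + filler) * 100
= 72.9 / (100 + 72.9) * 100
= 72.9 / 172.9 * 100
= 42.16%

42.16%


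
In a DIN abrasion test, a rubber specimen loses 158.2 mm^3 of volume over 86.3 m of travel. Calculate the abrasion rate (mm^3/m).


Rate = volume_loss / distance
= 158.2 / 86.3
= 1.833 mm^3/m

1.833 mm^3/m


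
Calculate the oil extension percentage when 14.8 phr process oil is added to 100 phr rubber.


Oil % = oil / (100 + oil) * 100
= 14.8 / (100 + 14.8) * 100
= 14.8 / 114.8 * 100
= 12.89%

12.89%


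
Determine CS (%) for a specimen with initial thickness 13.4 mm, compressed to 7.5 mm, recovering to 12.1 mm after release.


CS = (t0 - recovered) / (t0 - ts) * 100
= (13.4 - 12.1) / (13.4 - 7.5) * 100
= 1.3 / 5.9 * 100
= 22.0%

22.0%


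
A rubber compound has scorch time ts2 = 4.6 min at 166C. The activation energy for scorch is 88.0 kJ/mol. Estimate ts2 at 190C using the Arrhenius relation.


Convert temperatures: T1 = 166 + 273.15 = 439.15 K, T2 = 190 + 273.15 = 463.15 K
ts2_new = 4.6 * exp(88000 / 8.314 * (1/463.15 - 1/439.15))
1/T2 - 1/T1 = -1.1800e-04
ts2_new = 1.32 min

1.32 min


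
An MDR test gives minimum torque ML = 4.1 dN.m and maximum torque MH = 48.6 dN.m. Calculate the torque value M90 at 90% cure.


M90 = ML + 0.9 * (MH - ML)
M90 = 4.1 + 0.9 * (48.6 - 4.1)
M90 = 4.1 + 0.9 * 44.5
M90 = 44.15 dN.m

44.15 dN.m


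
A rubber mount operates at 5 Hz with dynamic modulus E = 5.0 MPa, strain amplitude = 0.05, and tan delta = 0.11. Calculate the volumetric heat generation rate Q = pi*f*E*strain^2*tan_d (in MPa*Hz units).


Q = pi * f * E * strain^2 * tan_d
= pi * 5 * 5.0 * 0.05^2 * 0.11
= pi * 5 * 5.0 * 0.0025 * 0.11
= 0.0216

Q = 0.0216


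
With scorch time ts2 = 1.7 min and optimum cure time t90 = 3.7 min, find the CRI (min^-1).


CRI = 100 / (t90 - ts2)
= 100 / (3.7 - 1.7)
= 100 / 2.0
= 50.0 min^-1

50.0 min^-1


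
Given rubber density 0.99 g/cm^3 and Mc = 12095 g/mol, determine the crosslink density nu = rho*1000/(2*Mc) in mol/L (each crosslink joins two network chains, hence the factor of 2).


nu = rho * 1000 / (2 * Mc)
nu = 0.99 * 1000 / (2 * 12095)
nu = 990.0 / 24190
nu = 0.0409 mol/L

0.0409 mol/L


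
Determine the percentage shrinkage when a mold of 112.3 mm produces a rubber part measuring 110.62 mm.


Shrinkage = (mold - part) / mold * 100
= (112.3 - 110.62) / 112.3 * 100
= 1.68 / 112.3 * 100
= 1.5%

1.5%


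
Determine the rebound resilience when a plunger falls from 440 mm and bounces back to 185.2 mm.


Resilience = h_rebound / h_drop * 100
= 185.2 / 440 * 100
= 42.1%

42.1%


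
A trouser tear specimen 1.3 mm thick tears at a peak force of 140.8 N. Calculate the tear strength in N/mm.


Tear strength = force / thickness
= 140.8 / 1.3
= 108.31 N/mm

108.31 N/mm


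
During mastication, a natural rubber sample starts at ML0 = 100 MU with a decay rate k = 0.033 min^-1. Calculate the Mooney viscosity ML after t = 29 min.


ML = ML0 * exp(-k * t)
ML = 100 * exp(-0.033 * 29)
ML = 100 * 0.3840
ML = 38.4 MU

38.4 MU


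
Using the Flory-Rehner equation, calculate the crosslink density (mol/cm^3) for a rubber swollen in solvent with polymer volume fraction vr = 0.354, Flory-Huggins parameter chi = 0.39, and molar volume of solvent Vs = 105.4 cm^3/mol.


ln(1 - vr) = ln(1 - 0.354) = -0.4370
Numerator = -((-0.4370) + 0.354 + 0.39 * 0.354^2) = 0.0341
Denominator = 105.4 * (0.354^(1/3) - 0.354/2) = 55.9046
nu = 0.0341 / 55.9046 = 6.0966e-04 mol/cm^3

6.0966e-04 mol/cm^3


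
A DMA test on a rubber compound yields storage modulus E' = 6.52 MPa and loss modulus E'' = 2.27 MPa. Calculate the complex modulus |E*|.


|E*| = sqrt(E'^2 + E''^2)
= sqrt(6.52^2 + 2.27^2)
= sqrt(42.5104 + 5.1529)
= 6.904 MPa

6.904 MPa


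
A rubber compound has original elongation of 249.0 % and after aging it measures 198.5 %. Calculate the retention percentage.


Retention = aged / original * 100
= 198.5 / 249.0 * 100
= 79.7%

79.7%


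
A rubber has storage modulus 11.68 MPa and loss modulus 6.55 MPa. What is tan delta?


tan delta = E'' / E'
= 6.55 / 11.68
= 0.5608

tan delta = 0.5608


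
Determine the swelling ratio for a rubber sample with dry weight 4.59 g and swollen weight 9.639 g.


Q = W_swollen / W_dry
Q = 9.639 / 4.59
Q = 2.1

Q = 2.1


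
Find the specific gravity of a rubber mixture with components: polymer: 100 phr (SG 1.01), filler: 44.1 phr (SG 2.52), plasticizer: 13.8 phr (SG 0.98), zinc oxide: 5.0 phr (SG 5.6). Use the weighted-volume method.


Sum of weights = 162.9
Volume contributions:
  polymer: 100/1.01 = 99.0099
  filler: 44.1/2.52 = 17.5000
  plasticizer: 13.8/0.98 = 14.0816
  zinc oxide: 5.0/5.6 = 0.8929
Sum of volumes = 131.4844
SG = 162.9 / 131.4844 = 1.239

SG = 1.239


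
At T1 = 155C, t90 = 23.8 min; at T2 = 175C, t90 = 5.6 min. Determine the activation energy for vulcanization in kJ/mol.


T1 = 428.15 K, T2 = 448.15 K
1/T1 - 1/T2 = 1.0423e-04
ln(t1/t2) = ln(23.8/5.6) = 1.4469
Ea = 8.314 * 1.4469 / 1.0423e-04 = 115410.0391 J/mol
Ea = 115.41 kJ/mol

115.41 kJ/mol


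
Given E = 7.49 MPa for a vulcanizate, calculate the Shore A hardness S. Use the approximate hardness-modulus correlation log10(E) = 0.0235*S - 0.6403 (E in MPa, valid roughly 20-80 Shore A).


log10(E) = 0.0235*S - 0.6403  =>  S = (log10(E) + 0.6403) / 0.0235
log10(7.49) = 0.874482
S = (0.874482 + 0.6403) / 0.0235 = 1.514782 / 0.0235
S = 64.5

Shore A = 64.5


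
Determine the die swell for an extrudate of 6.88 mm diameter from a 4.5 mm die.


Die swell ratio = D_extrudate / D_die
= 6.88 / 4.5
= 1.529

Die swell = 1.529


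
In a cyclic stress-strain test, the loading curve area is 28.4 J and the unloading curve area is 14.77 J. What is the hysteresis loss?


Hysteresis loss = loading - unloading
= 28.4 - 14.77
= 13.63 J

13.63 J


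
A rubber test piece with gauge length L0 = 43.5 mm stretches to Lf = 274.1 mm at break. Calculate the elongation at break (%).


Elongation = (Lf - L0) / L0 * 100
= (274.1 - 43.5) / 43.5 * 100
= 230.6 / 43.5 * 100
= 530.1%

530.1%


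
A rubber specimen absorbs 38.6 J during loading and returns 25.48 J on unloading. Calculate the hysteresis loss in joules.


Hysteresis loss = loading - unloading
= 38.6 - 25.48
= 13.12 J

13.12 J


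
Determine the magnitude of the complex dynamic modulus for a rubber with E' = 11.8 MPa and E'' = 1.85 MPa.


|E*| = sqrt(E'^2 + E''^2)
= sqrt(11.8^2 + 1.85^2)
= sqrt(139.2400 + 3.4225)
= 11.944 MPa

11.944 MPa


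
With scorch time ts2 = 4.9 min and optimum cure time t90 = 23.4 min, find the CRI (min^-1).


CRI = 100 / (t90 - ts2)
= 100 / (23.4 - 4.9)
= 100 / 18.5
= 5.41 min^-1

5.41 min^-1


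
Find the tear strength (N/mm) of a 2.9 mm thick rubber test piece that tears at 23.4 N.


Tear strength = force / thickness
= 23.4 / 2.9
= 8.07 N/mm

8.07 N/mm


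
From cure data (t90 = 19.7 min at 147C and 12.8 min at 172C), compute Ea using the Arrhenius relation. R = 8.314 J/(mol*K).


T1 = 420.15 K, T2 = 445.15 K
1/T1 - 1/T2 = 1.3367e-04
ln(t1/t2) = ln(19.7/12.8) = 0.4312
Ea = 8.314 * 0.4312 / 1.3367e-04 = 26818.3950 J/mol
Ea = 26.82 kJ/mol

26.82 kJ/mol


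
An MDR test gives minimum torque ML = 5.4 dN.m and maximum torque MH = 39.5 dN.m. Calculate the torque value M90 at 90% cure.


M90 = ML + 0.9 * (MH - ML)
M90 = 5.4 + 0.9 * (39.5 - 5.4)
M90 = 5.4 + 0.9 * 34.1
M90 = 36.09 dN.m

36.09 dN.m


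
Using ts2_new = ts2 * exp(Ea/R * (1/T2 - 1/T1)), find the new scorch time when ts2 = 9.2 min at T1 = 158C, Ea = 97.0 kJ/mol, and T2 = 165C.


Convert temperatures: T1 = 158 + 273.15 = 431.15 K, T2 = 165 + 273.15 = 438.15 K
ts2_new = 9.2 * exp(97000 / 8.314 * (1/438.15 - 1/431.15))
1/T2 - 1/T1 = -3.7055e-05
ts2_new = 5.97 min

5.97 min


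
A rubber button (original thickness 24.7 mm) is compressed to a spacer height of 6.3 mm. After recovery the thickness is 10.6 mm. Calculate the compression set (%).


CS = (t0 - recovered) / (t0 - ts) * 100
= (24.7 - 10.6) / (24.7 - 6.3) * 100
= 14.1 / 18.4 * 100
= 76.6%

76.6%


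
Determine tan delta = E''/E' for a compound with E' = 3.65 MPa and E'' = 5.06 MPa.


tan delta = E'' / E'
= 5.06 / 3.65
= 1.3863

tan delta = 1.3863


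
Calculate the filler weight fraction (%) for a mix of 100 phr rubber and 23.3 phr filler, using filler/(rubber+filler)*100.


Filler % = filler / (rubber + filler) * 100
= 23.3 / (100 + 23.3) * 100
= 23.3 / 123.3 * 100
= 18.9%

18.9%


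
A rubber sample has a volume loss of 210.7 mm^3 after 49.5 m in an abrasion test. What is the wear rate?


Rate = volume_loss / distance
= 210.7 / 49.5
= 4.257 mm^3/m

4.257 mm^3/m


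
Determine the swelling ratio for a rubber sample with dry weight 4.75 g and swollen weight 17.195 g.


Q = W_swollen / W_dry
Q = 17.195 / 4.75
Q = 3.62

Q = 3.62


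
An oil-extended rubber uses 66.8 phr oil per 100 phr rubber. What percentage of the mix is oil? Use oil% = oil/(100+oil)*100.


Oil % = oil / (100 + oil) * 100
= 66.8 / (100 + 66.8) * 100
= 66.8 / 166.8 * 100
= 40.05%

40.05%


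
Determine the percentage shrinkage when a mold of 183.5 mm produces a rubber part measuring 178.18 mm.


Shrinkage = (mold - part) / mold * 100
= (183.5 - 178.18) / 183.5 * 100
= 5.32 / 183.5 * 100
= 2.9%

2.9%


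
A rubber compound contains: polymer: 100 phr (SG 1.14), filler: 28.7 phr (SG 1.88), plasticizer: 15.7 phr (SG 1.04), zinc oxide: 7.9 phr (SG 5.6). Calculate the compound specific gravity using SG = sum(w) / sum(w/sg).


Sum of weights = 152.3
Volume contributions:
  polymer: 100/1.14 = 87.7193
  filler: 28.7/1.88 = 15.2660
  plasticizer: 15.7/1.04 = 15.0962
  zinc oxide: 7.9/5.6 = 1.4107
Sum of volumes = 119.4921
SG = 152.3 / 119.4921 = 1.275

SG = 1.275
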